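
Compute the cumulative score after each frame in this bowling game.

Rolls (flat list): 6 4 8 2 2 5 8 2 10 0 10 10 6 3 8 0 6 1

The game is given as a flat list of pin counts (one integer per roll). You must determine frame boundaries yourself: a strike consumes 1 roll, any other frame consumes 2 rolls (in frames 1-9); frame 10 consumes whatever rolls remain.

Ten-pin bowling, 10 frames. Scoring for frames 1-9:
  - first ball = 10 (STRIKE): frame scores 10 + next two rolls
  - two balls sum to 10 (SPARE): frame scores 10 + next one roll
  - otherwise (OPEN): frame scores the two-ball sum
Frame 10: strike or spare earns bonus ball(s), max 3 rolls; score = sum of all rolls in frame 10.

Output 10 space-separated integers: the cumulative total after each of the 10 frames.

Frame 1: SPARE (6+4=10). 10 + next roll (8) = 18. Cumulative: 18
Frame 2: SPARE (8+2=10). 10 + next roll (2) = 12. Cumulative: 30
Frame 3: OPEN (2+5=7). Cumulative: 37
Frame 4: SPARE (8+2=10). 10 + next roll (10) = 20. Cumulative: 57
Frame 5: STRIKE. 10 + next two rolls (0+10) = 20. Cumulative: 77
Frame 6: SPARE (0+10=10). 10 + next roll (10) = 20. Cumulative: 97
Frame 7: STRIKE. 10 + next two rolls (6+3) = 19. Cumulative: 116
Frame 8: OPEN (6+3=9). Cumulative: 125
Frame 9: OPEN (8+0=8). Cumulative: 133
Frame 10: OPEN. Sum of all frame-10 rolls (6+1) = 7. Cumulative: 140

Answer: 18 30 37 57 77 97 116 125 133 140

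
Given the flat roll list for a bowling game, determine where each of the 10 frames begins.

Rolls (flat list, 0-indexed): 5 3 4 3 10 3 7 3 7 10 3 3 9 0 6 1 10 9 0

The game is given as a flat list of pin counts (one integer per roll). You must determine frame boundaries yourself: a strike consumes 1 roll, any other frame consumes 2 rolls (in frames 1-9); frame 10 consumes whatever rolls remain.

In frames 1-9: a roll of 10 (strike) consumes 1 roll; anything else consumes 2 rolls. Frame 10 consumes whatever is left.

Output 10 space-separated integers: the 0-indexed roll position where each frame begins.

Frame 1 starts at roll index 0: rolls=5,3 (sum=8), consumes 2 rolls
Frame 2 starts at roll index 2: rolls=4,3 (sum=7), consumes 2 rolls
Frame 3 starts at roll index 4: roll=10 (strike), consumes 1 roll
Frame 4 starts at roll index 5: rolls=3,7 (sum=10), consumes 2 rolls
Frame 5 starts at roll index 7: rolls=3,7 (sum=10), consumes 2 rolls
Frame 6 starts at roll index 9: roll=10 (strike), consumes 1 roll
Frame 7 starts at roll index 10: rolls=3,3 (sum=6), consumes 2 rolls
Frame 8 starts at roll index 12: rolls=9,0 (sum=9), consumes 2 rolls
Frame 9 starts at roll index 14: rolls=6,1 (sum=7), consumes 2 rolls
Frame 10 starts at roll index 16: 3 remaining rolls

Answer: 0 2 4 5 7 9 10 12 14 16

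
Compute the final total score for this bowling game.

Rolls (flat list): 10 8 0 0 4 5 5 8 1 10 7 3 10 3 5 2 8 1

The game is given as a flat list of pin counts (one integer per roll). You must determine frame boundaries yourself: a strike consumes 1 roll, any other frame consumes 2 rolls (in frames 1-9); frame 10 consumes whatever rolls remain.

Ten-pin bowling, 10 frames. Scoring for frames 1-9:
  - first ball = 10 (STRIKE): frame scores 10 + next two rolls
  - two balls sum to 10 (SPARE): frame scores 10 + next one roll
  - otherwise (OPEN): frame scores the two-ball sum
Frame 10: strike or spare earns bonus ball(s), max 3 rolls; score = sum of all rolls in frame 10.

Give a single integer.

Frame 1: STRIKE. 10 + next two rolls (8+0) = 18. Cumulative: 18
Frame 2: OPEN (8+0=8). Cumulative: 26
Frame 3: OPEN (0+4=4). Cumulative: 30
Frame 4: SPARE (5+5=10). 10 + next roll (8) = 18. Cumulative: 48
Frame 5: OPEN (8+1=9). Cumulative: 57
Frame 6: STRIKE. 10 + next two rolls (7+3) = 20. Cumulative: 77
Frame 7: SPARE (7+3=10). 10 + next roll (10) = 20. Cumulative: 97
Frame 8: STRIKE. 10 + next two rolls (3+5) = 18. Cumulative: 115
Frame 9: OPEN (3+5=8). Cumulative: 123
Frame 10: SPARE. Sum of all frame-10 rolls (2+8+1) = 11. Cumulative: 134

Answer: 134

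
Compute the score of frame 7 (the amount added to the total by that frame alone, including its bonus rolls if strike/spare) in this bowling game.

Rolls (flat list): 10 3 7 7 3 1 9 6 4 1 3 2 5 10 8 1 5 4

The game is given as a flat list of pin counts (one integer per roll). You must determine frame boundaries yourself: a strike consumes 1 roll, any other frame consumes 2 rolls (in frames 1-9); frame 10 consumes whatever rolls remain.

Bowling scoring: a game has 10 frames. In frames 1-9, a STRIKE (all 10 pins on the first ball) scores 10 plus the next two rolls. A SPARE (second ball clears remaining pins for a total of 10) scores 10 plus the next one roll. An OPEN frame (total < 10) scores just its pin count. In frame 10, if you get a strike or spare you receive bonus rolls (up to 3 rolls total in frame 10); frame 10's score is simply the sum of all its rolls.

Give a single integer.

Answer: 7

Derivation:
Frame 1: STRIKE. 10 + next two rolls (3+7) = 20. Cumulative: 20
Frame 2: SPARE (3+7=10). 10 + next roll (7) = 17. Cumulative: 37
Frame 3: SPARE (7+3=10). 10 + next roll (1) = 11. Cumulative: 48
Frame 4: SPARE (1+9=10). 10 + next roll (6) = 16. Cumulative: 64
Frame 5: SPARE (6+4=10). 10 + next roll (1) = 11. Cumulative: 75
Frame 6: OPEN (1+3=4). Cumulative: 79
Frame 7: OPEN (2+5=7). Cumulative: 86
Frame 8: STRIKE. 10 + next two rolls (8+1) = 19. Cumulative: 105
Frame 9: OPEN (8+1=9). Cumulative: 114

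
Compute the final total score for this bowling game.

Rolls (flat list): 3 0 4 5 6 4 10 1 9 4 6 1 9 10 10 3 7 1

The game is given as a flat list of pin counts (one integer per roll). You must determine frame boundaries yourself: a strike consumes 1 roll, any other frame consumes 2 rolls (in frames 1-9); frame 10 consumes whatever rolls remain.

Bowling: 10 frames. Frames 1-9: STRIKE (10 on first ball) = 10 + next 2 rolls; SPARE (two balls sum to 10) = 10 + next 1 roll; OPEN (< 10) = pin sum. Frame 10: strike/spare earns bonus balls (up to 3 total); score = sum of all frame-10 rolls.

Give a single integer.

Answer: 151

Derivation:
Frame 1: OPEN (3+0=3). Cumulative: 3
Frame 2: OPEN (4+5=9). Cumulative: 12
Frame 3: SPARE (6+4=10). 10 + next roll (10) = 20. Cumulative: 32
Frame 4: STRIKE. 10 + next two rolls (1+9) = 20. Cumulative: 52
Frame 5: SPARE (1+9=10). 10 + next roll (4) = 14. Cumulative: 66
Frame 6: SPARE (4+6=10). 10 + next roll (1) = 11. Cumulative: 77
Frame 7: SPARE (1+9=10). 10 + next roll (10) = 20. Cumulative: 97
Frame 8: STRIKE. 10 + next two rolls (10+3) = 23. Cumulative: 120
Frame 9: STRIKE. 10 + next two rolls (3+7) = 20. Cumulative: 140
Frame 10: SPARE. Sum of all frame-10 rolls (3+7+1) = 11. Cumulative: 151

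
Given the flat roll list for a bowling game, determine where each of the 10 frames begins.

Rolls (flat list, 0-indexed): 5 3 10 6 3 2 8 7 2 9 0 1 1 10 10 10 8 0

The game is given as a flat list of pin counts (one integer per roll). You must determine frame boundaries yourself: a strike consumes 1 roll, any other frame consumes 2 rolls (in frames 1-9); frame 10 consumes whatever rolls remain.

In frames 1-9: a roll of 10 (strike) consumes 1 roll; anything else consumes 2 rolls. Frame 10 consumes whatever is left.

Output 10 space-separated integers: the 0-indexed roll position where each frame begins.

Frame 1 starts at roll index 0: rolls=5,3 (sum=8), consumes 2 rolls
Frame 2 starts at roll index 2: roll=10 (strike), consumes 1 roll
Frame 3 starts at roll index 3: rolls=6,3 (sum=9), consumes 2 rolls
Frame 4 starts at roll index 5: rolls=2,8 (sum=10), consumes 2 rolls
Frame 5 starts at roll index 7: rolls=7,2 (sum=9), consumes 2 rolls
Frame 6 starts at roll index 9: rolls=9,0 (sum=9), consumes 2 rolls
Frame 7 starts at roll index 11: rolls=1,1 (sum=2), consumes 2 rolls
Frame 8 starts at roll index 13: roll=10 (strike), consumes 1 roll
Frame 9 starts at roll index 14: roll=10 (strike), consumes 1 roll
Frame 10 starts at roll index 15: 3 remaining rolls

Answer: 0 2 3 5 7 9 11 13 14 15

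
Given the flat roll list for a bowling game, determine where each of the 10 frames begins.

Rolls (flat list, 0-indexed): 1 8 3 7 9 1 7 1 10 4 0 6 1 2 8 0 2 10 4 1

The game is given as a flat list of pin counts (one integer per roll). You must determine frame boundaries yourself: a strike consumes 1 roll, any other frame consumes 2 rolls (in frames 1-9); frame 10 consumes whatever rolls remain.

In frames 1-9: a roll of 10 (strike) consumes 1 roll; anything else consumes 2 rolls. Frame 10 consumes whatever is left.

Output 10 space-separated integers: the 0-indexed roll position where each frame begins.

Answer: 0 2 4 6 8 9 11 13 15 17

Derivation:
Frame 1 starts at roll index 0: rolls=1,8 (sum=9), consumes 2 rolls
Frame 2 starts at roll index 2: rolls=3,7 (sum=10), consumes 2 rolls
Frame 3 starts at roll index 4: rolls=9,1 (sum=10), consumes 2 rolls
Frame 4 starts at roll index 6: rolls=7,1 (sum=8), consumes 2 rolls
Frame 5 starts at roll index 8: roll=10 (strike), consumes 1 roll
Frame 6 starts at roll index 9: rolls=4,0 (sum=4), consumes 2 rolls
Frame 7 starts at roll index 11: rolls=6,1 (sum=7), consumes 2 rolls
Frame 8 starts at roll index 13: rolls=2,8 (sum=10), consumes 2 rolls
Frame 9 starts at roll index 15: rolls=0,2 (sum=2), consumes 2 rolls
Frame 10 starts at roll index 17: 3 remaining rolls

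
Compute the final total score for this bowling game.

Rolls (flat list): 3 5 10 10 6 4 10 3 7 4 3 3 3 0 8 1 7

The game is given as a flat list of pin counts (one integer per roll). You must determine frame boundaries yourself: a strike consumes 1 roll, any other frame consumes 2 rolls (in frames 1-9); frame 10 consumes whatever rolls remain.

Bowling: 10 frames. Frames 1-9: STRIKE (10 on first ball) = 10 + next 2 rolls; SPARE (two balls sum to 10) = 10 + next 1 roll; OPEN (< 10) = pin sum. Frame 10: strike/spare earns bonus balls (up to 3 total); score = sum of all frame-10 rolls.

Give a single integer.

Frame 1: OPEN (3+5=8). Cumulative: 8
Frame 2: STRIKE. 10 + next two rolls (10+6) = 26. Cumulative: 34
Frame 3: STRIKE. 10 + next two rolls (6+4) = 20. Cumulative: 54
Frame 4: SPARE (6+4=10). 10 + next roll (10) = 20. Cumulative: 74
Frame 5: STRIKE. 10 + next two rolls (3+7) = 20. Cumulative: 94
Frame 6: SPARE (3+7=10). 10 + next roll (4) = 14. Cumulative: 108
Frame 7: OPEN (4+3=7). Cumulative: 115
Frame 8: OPEN (3+3=6). Cumulative: 121
Frame 9: OPEN (0+8=8). Cumulative: 129
Frame 10: OPEN. Sum of all frame-10 rolls (1+7) = 8. Cumulative: 137

Answer: 137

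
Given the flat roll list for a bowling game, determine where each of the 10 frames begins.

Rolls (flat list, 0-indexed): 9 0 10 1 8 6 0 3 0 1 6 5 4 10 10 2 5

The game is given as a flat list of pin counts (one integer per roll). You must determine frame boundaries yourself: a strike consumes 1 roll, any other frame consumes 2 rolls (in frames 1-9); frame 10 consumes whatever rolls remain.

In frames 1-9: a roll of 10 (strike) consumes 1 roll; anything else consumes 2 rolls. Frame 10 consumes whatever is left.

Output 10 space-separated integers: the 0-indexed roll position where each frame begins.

Answer: 0 2 3 5 7 9 11 13 14 15

Derivation:
Frame 1 starts at roll index 0: rolls=9,0 (sum=9), consumes 2 rolls
Frame 2 starts at roll index 2: roll=10 (strike), consumes 1 roll
Frame 3 starts at roll index 3: rolls=1,8 (sum=9), consumes 2 rolls
Frame 4 starts at roll index 5: rolls=6,0 (sum=6), consumes 2 rolls
Frame 5 starts at roll index 7: rolls=3,0 (sum=3), consumes 2 rolls
Frame 6 starts at roll index 9: rolls=1,6 (sum=7), consumes 2 rolls
Frame 7 starts at roll index 11: rolls=5,4 (sum=9), consumes 2 rolls
Frame 8 starts at roll index 13: roll=10 (strike), consumes 1 roll
Frame 9 starts at roll index 14: roll=10 (strike), consumes 1 roll
Frame 10 starts at roll index 15: 2 remaining rolls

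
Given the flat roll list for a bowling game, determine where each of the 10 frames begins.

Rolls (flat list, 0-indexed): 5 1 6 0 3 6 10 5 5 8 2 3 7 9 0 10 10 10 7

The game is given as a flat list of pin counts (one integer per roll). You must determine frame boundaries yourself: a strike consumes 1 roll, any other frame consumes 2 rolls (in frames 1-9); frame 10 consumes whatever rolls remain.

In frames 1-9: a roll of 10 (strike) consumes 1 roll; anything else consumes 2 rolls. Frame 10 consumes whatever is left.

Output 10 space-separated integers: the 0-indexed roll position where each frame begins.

Frame 1 starts at roll index 0: rolls=5,1 (sum=6), consumes 2 rolls
Frame 2 starts at roll index 2: rolls=6,0 (sum=6), consumes 2 rolls
Frame 3 starts at roll index 4: rolls=3,6 (sum=9), consumes 2 rolls
Frame 4 starts at roll index 6: roll=10 (strike), consumes 1 roll
Frame 5 starts at roll index 7: rolls=5,5 (sum=10), consumes 2 rolls
Frame 6 starts at roll index 9: rolls=8,2 (sum=10), consumes 2 rolls
Frame 7 starts at roll index 11: rolls=3,7 (sum=10), consumes 2 rolls
Frame 8 starts at roll index 13: rolls=9,0 (sum=9), consumes 2 rolls
Frame 9 starts at roll index 15: roll=10 (strike), consumes 1 roll
Frame 10 starts at roll index 16: 3 remaining rolls

Answer: 0 2 4 6 7 9 11 13 15 16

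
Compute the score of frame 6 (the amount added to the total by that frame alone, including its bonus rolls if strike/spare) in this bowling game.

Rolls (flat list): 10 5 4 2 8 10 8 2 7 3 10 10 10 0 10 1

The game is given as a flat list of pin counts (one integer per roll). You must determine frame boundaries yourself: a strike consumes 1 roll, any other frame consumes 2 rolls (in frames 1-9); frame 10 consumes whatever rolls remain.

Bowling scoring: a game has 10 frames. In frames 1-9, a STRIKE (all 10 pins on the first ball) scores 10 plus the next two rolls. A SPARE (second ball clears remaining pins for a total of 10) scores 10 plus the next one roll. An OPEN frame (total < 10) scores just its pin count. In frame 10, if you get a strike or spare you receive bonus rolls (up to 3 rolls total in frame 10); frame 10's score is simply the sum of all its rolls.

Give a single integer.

Answer: 20

Derivation:
Frame 1: STRIKE. 10 + next two rolls (5+4) = 19. Cumulative: 19
Frame 2: OPEN (5+4=9). Cumulative: 28
Frame 3: SPARE (2+8=10). 10 + next roll (10) = 20. Cumulative: 48
Frame 4: STRIKE. 10 + next two rolls (8+2) = 20. Cumulative: 68
Frame 5: SPARE (8+2=10). 10 + next roll (7) = 17. Cumulative: 85
Frame 6: SPARE (7+3=10). 10 + next roll (10) = 20. Cumulative: 105
Frame 7: STRIKE. 10 + next two rolls (10+10) = 30. Cumulative: 135
Frame 8: STRIKE. 10 + next two rolls (10+0) = 20. Cumulative: 155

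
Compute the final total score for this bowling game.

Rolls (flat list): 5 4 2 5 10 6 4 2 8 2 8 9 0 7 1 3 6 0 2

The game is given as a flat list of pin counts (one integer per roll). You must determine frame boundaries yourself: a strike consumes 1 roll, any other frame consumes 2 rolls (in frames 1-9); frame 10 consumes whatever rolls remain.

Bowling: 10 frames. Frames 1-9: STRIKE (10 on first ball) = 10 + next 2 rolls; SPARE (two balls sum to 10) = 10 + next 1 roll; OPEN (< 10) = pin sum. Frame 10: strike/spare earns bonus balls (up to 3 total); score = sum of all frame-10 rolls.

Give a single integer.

Frame 1: OPEN (5+4=9). Cumulative: 9
Frame 2: OPEN (2+5=7). Cumulative: 16
Frame 3: STRIKE. 10 + next two rolls (6+4) = 20. Cumulative: 36
Frame 4: SPARE (6+4=10). 10 + next roll (2) = 12. Cumulative: 48
Frame 5: SPARE (2+8=10). 10 + next roll (2) = 12. Cumulative: 60
Frame 6: SPARE (2+8=10). 10 + next roll (9) = 19. Cumulative: 79
Frame 7: OPEN (9+0=9). Cumulative: 88
Frame 8: OPEN (7+1=8). Cumulative: 96
Frame 9: OPEN (3+6=9). Cumulative: 105
Frame 10: OPEN. Sum of all frame-10 rolls (0+2) = 2. Cumulative: 107

Answer: 107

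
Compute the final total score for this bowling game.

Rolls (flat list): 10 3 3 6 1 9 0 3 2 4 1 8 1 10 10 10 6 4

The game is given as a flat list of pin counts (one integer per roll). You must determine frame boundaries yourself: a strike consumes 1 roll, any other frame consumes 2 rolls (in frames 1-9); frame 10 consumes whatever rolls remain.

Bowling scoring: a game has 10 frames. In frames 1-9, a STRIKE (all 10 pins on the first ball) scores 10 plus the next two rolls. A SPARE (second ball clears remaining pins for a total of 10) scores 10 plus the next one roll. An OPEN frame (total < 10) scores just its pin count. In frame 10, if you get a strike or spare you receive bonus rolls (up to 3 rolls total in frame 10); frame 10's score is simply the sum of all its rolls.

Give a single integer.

Frame 1: STRIKE. 10 + next two rolls (3+3) = 16. Cumulative: 16
Frame 2: OPEN (3+3=6). Cumulative: 22
Frame 3: OPEN (6+1=7). Cumulative: 29
Frame 4: OPEN (9+0=9). Cumulative: 38
Frame 5: OPEN (3+2=5). Cumulative: 43
Frame 6: OPEN (4+1=5). Cumulative: 48
Frame 7: OPEN (8+1=9). Cumulative: 57
Frame 8: STRIKE. 10 + next two rolls (10+10) = 30. Cumulative: 87
Frame 9: STRIKE. 10 + next two rolls (10+6) = 26. Cumulative: 113
Frame 10: STRIKE. Sum of all frame-10 rolls (10+6+4) = 20. Cumulative: 133

Answer: 133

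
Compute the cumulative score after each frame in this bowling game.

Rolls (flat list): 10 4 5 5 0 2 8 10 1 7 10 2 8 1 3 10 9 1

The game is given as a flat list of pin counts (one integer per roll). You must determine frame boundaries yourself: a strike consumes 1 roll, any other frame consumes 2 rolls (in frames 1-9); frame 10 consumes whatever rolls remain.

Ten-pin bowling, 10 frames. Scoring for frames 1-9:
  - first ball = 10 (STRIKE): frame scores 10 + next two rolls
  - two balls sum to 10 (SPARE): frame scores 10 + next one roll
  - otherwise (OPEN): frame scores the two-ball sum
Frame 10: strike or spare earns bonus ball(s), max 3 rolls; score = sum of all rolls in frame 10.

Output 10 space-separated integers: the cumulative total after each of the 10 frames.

Answer: 19 28 33 53 71 79 99 110 114 134

Derivation:
Frame 1: STRIKE. 10 + next two rolls (4+5) = 19. Cumulative: 19
Frame 2: OPEN (4+5=9). Cumulative: 28
Frame 3: OPEN (5+0=5). Cumulative: 33
Frame 4: SPARE (2+8=10). 10 + next roll (10) = 20. Cumulative: 53
Frame 5: STRIKE. 10 + next two rolls (1+7) = 18. Cumulative: 71
Frame 6: OPEN (1+7=8). Cumulative: 79
Frame 7: STRIKE. 10 + next two rolls (2+8) = 20. Cumulative: 99
Frame 8: SPARE (2+8=10). 10 + next roll (1) = 11. Cumulative: 110
Frame 9: OPEN (1+3=4). Cumulative: 114
Frame 10: STRIKE. Sum of all frame-10 rolls (10+9+1) = 20. Cumulative: 134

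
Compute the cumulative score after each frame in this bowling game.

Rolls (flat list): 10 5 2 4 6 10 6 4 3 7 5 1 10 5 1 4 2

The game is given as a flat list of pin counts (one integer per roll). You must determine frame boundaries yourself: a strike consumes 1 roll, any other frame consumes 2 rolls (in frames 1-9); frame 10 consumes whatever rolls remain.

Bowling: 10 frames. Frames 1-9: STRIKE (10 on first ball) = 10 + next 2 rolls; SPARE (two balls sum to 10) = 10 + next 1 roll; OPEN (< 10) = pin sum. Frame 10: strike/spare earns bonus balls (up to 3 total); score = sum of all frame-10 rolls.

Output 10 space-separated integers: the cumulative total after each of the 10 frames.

Frame 1: STRIKE. 10 + next two rolls (5+2) = 17. Cumulative: 17
Frame 2: OPEN (5+2=7). Cumulative: 24
Frame 3: SPARE (4+6=10). 10 + next roll (10) = 20. Cumulative: 44
Frame 4: STRIKE. 10 + next two rolls (6+4) = 20. Cumulative: 64
Frame 5: SPARE (6+4=10). 10 + next roll (3) = 13. Cumulative: 77
Frame 6: SPARE (3+7=10). 10 + next roll (5) = 15. Cumulative: 92
Frame 7: OPEN (5+1=6). Cumulative: 98
Frame 8: STRIKE. 10 + next two rolls (5+1) = 16. Cumulative: 114
Frame 9: OPEN (5+1=6). Cumulative: 120
Frame 10: OPEN. Sum of all frame-10 rolls (4+2) = 6. Cumulative: 126

Answer: 17 24 44 64 77 92 98 114 120 126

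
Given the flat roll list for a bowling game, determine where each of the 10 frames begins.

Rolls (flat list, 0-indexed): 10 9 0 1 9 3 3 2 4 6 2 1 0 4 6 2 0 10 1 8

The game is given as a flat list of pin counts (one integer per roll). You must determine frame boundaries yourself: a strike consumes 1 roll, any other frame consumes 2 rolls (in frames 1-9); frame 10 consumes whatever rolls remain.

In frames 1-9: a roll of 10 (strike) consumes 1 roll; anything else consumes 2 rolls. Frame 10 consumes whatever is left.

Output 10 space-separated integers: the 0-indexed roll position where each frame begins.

Frame 1 starts at roll index 0: roll=10 (strike), consumes 1 roll
Frame 2 starts at roll index 1: rolls=9,0 (sum=9), consumes 2 rolls
Frame 3 starts at roll index 3: rolls=1,9 (sum=10), consumes 2 rolls
Frame 4 starts at roll index 5: rolls=3,3 (sum=6), consumes 2 rolls
Frame 5 starts at roll index 7: rolls=2,4 (sum=6), consumes 2 rolls
Frame 6 starts at roll index 9: rolls=6,2 (sum=8), consumes 2 rolls
Frame 7 starts at roll index 11: rolls=1,0 (sum=1), consumes 2 rolls
Frame 8 starts at roll index 13: rolls=4,6 (sum=10), consumes 2 rolls
Frame 9 starts at roll index 15: rolls=2,0 (sum=2), consumes 2 rolls
Frame 10 starts at roll index 17: 3 remaining rolls

Answer: 0 1 3 5 7 9 11 13 15 17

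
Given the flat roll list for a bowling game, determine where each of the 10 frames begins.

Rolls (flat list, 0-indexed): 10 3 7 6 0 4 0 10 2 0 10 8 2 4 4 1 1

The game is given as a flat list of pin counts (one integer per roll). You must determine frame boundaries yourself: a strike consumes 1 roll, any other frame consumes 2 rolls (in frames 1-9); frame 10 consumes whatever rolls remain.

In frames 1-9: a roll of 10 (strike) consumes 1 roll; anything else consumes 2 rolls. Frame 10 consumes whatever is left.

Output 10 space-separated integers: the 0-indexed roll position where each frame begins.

Frame 1 starts at roll index 0: roll=10 (strike), consumes 1 roll
Frame 2 starts at roll index 1: rolls=3,7 (sum=10), consumes 2 rolls
Frame 3 starts at roll index 3: rolls=6,0 (sum=6), consumes 2 rolls
Frame 4 starts at roll index 5: rolls=4,0 (sum=4), consumes 2 rolls
Frame 5 starts at roll index 7: roll=10 (strike), consumes 1 roll
Frame 6 starts at roll index 8: rolls=2,0 (sum=2), consumes 2 rolls
Frame 7 starts at roll index 10: roll=10 (strike), consumes 1 roll
Frame 8 starts at roll index 11: rolls=8,2 (sum=10), consumes 2 rolls
Frame 9 starts at roll index 13: rolls=4,4 (sum=8), consumes 2 rolls
Frame 10 starts at roll index 15: 2 remaining rolls

Answer: 0 1 3 5 7 8 10 11 13 15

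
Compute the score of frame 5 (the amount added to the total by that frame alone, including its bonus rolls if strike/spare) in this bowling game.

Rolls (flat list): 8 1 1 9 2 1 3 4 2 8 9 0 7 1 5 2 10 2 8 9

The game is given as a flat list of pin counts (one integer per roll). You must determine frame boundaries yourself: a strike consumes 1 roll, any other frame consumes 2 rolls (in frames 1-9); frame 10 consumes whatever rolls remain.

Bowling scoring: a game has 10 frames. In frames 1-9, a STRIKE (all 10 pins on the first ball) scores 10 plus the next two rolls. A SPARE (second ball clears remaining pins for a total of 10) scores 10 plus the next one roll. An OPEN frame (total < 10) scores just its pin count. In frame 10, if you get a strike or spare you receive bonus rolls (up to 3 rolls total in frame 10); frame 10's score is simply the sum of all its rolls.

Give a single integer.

Answer: 19

Derivation:
Frame 1: OPEN (8+1=9). Cumulative: 9
Frame 2: SPARE (1+9=10). 10 + next roll (2) = 12. Cumulative: 21
Frame 3: OPEN (2+1=3). Cumulative: 24
Frame 4: OPEN (3+4=7). Cumulative: 31
Frame 5: SPARE (2+8=10). 10 + next roll (9) = 19. Cumulative: 50
Frame 6: OPEN (9+0=9). Cumulative: 59
Frame 7: OPEN (7+1=8). Cumulative: 67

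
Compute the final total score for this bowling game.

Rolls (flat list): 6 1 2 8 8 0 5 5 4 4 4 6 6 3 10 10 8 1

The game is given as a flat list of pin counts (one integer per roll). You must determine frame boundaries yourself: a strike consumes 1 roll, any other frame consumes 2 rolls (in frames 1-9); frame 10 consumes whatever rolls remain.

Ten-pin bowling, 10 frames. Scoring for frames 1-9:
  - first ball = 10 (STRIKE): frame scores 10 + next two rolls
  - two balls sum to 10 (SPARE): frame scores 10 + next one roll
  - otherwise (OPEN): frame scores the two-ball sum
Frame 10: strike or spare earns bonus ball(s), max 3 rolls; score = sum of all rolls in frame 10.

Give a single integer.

Frame 1: OPEN (6+1=7). Cumulative: 7
Frame 2: SPARE (2+8=10). 10 + next roll (8) = 18. Cumulative: 25
Frame 3: OPEN (8+0=8). Cumulative: 33
Frame 4: SPARE (5+5=10). 10 + next roll (4) = 14. Cumulative: 47
Frame 5: OPEN (4+4=8). Cumulative: 55
Frame 6: SPARE (4+6=10). 10 + next roll (6) = 16. Cumulative: 71
Frame 7: OPEN (6+3=9). Cumulative: 80
Frame 8: STRIKE. 10 + next two rolls (10+8) = 28. Cumulative: 108
Frame 9: STRIKE. 10 + next two rolls (8+1) = 19. Cumulative: 127
Frame 10: OPEN. Sum of all frame-10 rolls (8+1) = 9. Cumulative: 136

Answer: 136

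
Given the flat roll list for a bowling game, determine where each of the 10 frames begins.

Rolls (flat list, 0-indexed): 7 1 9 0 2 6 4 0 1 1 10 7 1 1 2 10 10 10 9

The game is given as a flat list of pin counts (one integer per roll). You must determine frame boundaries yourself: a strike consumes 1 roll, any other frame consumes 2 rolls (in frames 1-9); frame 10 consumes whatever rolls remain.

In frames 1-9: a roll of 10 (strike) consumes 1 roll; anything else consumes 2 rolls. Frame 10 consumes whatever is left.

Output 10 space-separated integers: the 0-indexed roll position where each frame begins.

Frame 1 starts at roll index 0: rolls=7,1 (sum=8), consumes 2 rolls
Frame 2 starts at roll index 2: rolls=9,0 (sum=9), consumes 2 rolls
Frame 3 starts at roll index 4: rolls=2,6 (sum=8), consumes 2 rolls
Frame 4 starts at roll index 6: rolls=4,0 (sum=4), consumes 2 rolls
Frame 5 starts at roll index 8: rolls=1,1 (sum=2), consumes 2 rolls
Frame 6 starts at roll index 10: roll=10 (strike), consumes 1 roll
Frame 7 starts at roll index 11: rolls=7,1 (sum=8), consumes 2 rolls
Frame 8 starts at roll index 13: rolls=1,2 (sum=3), consumes 2 rolls
Frame 9 starts at roll index 15: roll=10 (strike), consumes 1 roll
Frame 10 starts at roll index 16: 3 remaining rolls

Answer: 0 2 4 6 8 10 11 13 15 16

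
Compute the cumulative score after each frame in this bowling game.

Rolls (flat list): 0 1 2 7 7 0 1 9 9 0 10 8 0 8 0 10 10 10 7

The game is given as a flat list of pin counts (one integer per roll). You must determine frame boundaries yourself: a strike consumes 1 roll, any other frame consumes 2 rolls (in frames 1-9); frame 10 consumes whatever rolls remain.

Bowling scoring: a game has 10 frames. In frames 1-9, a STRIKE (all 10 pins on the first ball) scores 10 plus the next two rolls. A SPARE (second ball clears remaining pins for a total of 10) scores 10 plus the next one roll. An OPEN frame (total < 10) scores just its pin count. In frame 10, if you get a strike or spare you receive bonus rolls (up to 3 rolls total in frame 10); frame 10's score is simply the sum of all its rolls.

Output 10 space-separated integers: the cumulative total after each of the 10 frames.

Frame 1: OPEN (0+1=1). Cumulative: 1
Frame 2: OPEN (2+7=9). Cumulative: 10
Frame 3: OPEN (7+0=7). Cumulative: 17
Frame 4: SPARE (1+9=10). 10 + next roll (9) = 19. Cumulative: 36
Frame 5: OPEN (9+0=9). Cumulative: 45
Frame 6: STRIKE. 10 + next two rolls (8+0) = 18. Cumulative: 63
Frame 7: OPEN (8+0=8). Cumulative: 71
Frame 8: OPEN (8+0=8). Cumulative: 79
Frame 9: STRIKE. 10 + next two rolls (10+10) = 30. Cumulative: 109
Frame 10: STRIKE. Sum of all frame-10 rolls (10+10+7) = 27. Cumulative: 136

Answer: 1 10 17 36 45 63 71 79 109 136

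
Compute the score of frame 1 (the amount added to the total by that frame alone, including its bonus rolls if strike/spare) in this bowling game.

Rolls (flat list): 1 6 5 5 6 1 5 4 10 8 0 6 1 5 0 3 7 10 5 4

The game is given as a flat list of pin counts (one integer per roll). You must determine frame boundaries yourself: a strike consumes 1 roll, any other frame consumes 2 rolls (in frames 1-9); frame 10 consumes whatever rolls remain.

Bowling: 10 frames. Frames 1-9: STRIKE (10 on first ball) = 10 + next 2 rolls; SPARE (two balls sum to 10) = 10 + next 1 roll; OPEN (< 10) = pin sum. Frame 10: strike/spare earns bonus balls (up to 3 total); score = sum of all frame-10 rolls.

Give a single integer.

Frame 1: OPEN (1+6=7). Cumulative: 7
Frame 2: SPARE (5+5=10). 10 + next roll (6) = 16. Cumulative: 23
Frame 3: OPEN (6+1=7). Cumulative: 30

Answer: 7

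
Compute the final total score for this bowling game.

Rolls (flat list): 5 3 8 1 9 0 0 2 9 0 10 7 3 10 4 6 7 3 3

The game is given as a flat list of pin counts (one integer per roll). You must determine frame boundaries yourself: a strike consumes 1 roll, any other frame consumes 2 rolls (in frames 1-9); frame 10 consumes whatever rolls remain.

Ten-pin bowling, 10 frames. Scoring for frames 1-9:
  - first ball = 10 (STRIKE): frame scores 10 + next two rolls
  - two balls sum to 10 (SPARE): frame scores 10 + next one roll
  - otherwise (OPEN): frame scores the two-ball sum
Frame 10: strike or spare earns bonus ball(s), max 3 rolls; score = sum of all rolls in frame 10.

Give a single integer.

Frame 1: OPEN (5+3=8). Cumulative: 8
Frame 2: OPEN (8+1=9). Cumulative: 17
Frame 3: OPEN (9+0=9). Cumulative: 26
Frame 4: OPEN (0+2=2). Cumulative: 28
Frame 5: OPEN (9+0=9). Cumulative: 37
Frame 6: STRIKE. 10 + next two rolls (7+3) = 20. Cumulative: 57
Frame 7: SPARE (7+3=10). 10 + next roll (10) = 20. Cumulative: 77
Frame 8: STRIKE. 10 + next two rolls (4+6) = 20. Cumulative: 97
Frame 9: SPARE (4+6=10). 10 + next roll (7) = 17. Cumulative: 114
Frame 10: SPARE. Sum of all frame-10 rolls (7+3+3) = 13. Cumulative: 127

Answer: 127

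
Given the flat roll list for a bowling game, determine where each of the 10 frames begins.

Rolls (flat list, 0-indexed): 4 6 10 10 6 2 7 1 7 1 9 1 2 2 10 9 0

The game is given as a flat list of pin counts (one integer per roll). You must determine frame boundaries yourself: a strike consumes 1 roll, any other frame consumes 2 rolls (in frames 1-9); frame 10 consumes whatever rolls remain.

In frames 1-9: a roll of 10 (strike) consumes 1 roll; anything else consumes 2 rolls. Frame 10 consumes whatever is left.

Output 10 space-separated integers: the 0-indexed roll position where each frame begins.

Answer: 0 2 3 4 6 8 10 12 14 15

Derivation:
Frame 1 starts at roll index 0: rolls=4,6 (sum=10), consumes 2 rolls
Frame 2 starts at roll index 2: roll=10 (strike), consumes 1 roll
Frame 3 starts at roll index 3: roll=10 (strike), consumes 1 roll
Frame 4 starts at roll index 4: rolls=6,2 (sum=8), consumes 2 rolls
Frame 5 starts at roll index 6: rolls=7,1 (sum=8), consumes 2 rolls
Frame 6 starts at roll index 8: rolls=7,1 (sum=8), consumes 2 rolls
Frame 7 starts at roll index 10: rolls=9,1 (sum=10), consumes 2 rolls
Frame 8 starts at roll index 12: rolls=2,2 (sum=4), consumes 2 rolls
Frame 9 starts at roll index 14: roll=10 (strike), consumes 1 roll
Frame 10 starts at roll index 15: 2 remaining rolls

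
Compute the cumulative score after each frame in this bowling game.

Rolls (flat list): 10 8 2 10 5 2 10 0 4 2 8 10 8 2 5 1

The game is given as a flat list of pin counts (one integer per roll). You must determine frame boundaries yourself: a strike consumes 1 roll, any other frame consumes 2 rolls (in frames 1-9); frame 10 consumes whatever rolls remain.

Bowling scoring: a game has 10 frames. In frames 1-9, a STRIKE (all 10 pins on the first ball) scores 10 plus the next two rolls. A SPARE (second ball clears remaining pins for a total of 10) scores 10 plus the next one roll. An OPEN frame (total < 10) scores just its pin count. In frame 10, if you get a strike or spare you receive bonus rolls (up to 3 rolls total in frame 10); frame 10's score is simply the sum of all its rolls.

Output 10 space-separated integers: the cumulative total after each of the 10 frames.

Answer: 20 40 57 64 78 82 102 122 137 143

Derivation:
Frame 1: STRIKE. 10 + next two rolls (8+2) = 20. Cumulative: 20
Frame 2: SPARE (8+2=10). 10 + next roll (10) = 20. Cumulative: 40
Frame 3: STRIKE. 10 + next two rolls (5+2) = 17. Cumulative: 57
Frame 4: OPEN (5+2=7). Cumulative: 64
Frame 5: STRIKE. 10 + next two rolls (0+4) = 14. Cumulative: 78
Frame 6: OPEN (0+4=4). Cumulative: 82
Frame 7: SPARE (2+8=10). 10 + next roll (10) = 20. Cumulative: 102
Frame 8: STRIKE. 10 + next two rolls (8+2) = 20. Cumulative: 122
Frame 9: SPARE (8+2=10). 10 + next roll (5) = 15. Cumulative: 137
Frame 10: OPEN. Sum of all frame-10 rolls (5+1) = 6. Cumulative: 143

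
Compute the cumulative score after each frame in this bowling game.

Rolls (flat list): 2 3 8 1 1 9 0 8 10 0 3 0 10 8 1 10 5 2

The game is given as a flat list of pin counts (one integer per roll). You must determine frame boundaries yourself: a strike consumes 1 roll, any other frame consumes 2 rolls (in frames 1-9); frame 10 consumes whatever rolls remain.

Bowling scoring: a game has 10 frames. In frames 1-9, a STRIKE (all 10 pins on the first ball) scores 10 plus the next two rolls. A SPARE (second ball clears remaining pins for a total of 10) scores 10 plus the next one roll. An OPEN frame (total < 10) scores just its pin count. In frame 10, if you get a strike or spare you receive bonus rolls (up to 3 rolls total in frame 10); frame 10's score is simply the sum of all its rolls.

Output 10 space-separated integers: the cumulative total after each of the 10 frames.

Frame 1: OPEN (2+3=5). Cumulative: 5
Frame 2: OPEN (8+1=9). Cumulative: 14
Frame 3: SPARE (1+9=10). 10 + next roll (0) = 10. Cumulative: 24
Frame 4: OPEN (0+8=8). Cumulative: 32
Frame 5: STRIKE. 10 + next two rolls (0+3) = 13. Cumulative: 45
Frame 6: OPEN (0+3=3). Cumulative: 48
Frame 7: SPARE (0+10=10). 10 + next roll (8) = 18. Cumulative: 66
Frame 8: OPEN (8+1=9). Cumulative: 75
Frame 9: STRIKE. 10 + next two rolls (5+2) = 17. Cumulative: 92
Frame 10: OPEN. Sum of all frame-10 rolls (5+2) = 7. Cumulative: 99

Answer: 5 14 24 32 45 48 66 75 92 99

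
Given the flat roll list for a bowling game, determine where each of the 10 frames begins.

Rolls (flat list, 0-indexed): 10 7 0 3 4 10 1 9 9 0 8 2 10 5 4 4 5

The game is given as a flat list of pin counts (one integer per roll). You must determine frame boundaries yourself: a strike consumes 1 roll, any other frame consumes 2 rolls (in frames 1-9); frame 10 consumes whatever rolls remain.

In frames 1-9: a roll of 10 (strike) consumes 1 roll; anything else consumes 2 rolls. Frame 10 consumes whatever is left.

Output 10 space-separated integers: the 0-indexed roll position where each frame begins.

Answer: 0 1 3 5 6 8 10 12 13 15

Derivation:
Frame 1 starts at roll index 0: roll=10 (strike), consumes 1 roll
Frame 2 starts at roll index 1: rolls=7,0 (sum=7), consumes 2 rolls
Frame 3 starts at roll index 3: rolls=3,4 (sum=7), consumes 2 rolls
Frame 4 starts at roll index 5: roll=10 (strike), consumes 1 roll
Frame 5 starts at roll index 6: rolls=1,9 (sum=10), consumes 2 rolls
Frame 6 starts at roll index 8: rolls=9,0 (sum=9), consumes 2 rolls
Frame 7 starts at roll index 10: rolls=8,2 (sum=10), consumes 2 rolls
Frame 8 starts at roll index 12: roll=10 (strike), consumes 1 roll
Frame 9 starts at roll index 13: rolls=5,4 (sum=9), consumes 2 rolls
Frame 10 starts at roll index 15: 2 remaining rolls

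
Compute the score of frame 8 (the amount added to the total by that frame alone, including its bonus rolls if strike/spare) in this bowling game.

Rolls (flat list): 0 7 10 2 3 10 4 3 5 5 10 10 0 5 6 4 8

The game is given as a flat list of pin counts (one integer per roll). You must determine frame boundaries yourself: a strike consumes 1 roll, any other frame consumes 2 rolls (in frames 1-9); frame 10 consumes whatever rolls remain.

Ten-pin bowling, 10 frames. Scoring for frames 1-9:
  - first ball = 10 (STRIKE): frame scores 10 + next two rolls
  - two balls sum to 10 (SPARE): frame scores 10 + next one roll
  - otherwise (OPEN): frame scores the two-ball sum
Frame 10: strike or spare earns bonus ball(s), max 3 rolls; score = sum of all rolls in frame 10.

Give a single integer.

Answer: 15

Derivation:
Frame 1: OPEN (0+7=7). Cumulative: 7
Frame 2: STRIKE. 10 + next two rolls (2+3) = 15. Cumulative: 22
Frame 3: OPEN (2+3=5). Cumulative: 27
Frame 4: STRIKE. 10 + next two rolls (4+3) = 17. Cumulative: 44
Frame 5: OPEN (4+3=7). Cumulative: 51
Frame 6: SPARE (5+5=10). 10 + next roll (10) = 20. Cumulative: 71
Frame 7: STRIKE. 10 + next two rolls (10+0) = 20. Cumulative: 91
Frame 8: STRIKE. 10 + next two rolls (0+5) = 15. Cumulative: 106
Frame 9: OPEN (0+5=5). Cumulative: 111
Frame 10: SPARE. Sum of all frame-10 rolls (6+4+8) = 18. Cumulative: 129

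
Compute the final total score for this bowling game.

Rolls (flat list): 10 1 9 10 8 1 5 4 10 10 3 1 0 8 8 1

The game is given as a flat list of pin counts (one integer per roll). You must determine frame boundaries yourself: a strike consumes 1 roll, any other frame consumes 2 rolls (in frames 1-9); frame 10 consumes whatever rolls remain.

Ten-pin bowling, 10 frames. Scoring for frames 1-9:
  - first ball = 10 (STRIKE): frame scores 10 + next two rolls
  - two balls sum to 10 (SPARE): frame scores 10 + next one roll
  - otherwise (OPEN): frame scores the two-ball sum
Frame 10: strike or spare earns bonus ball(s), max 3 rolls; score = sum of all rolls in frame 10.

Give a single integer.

Answer: 135

Derivation:
Frame 1: STRIKE. 10 + next two rolls (1+9) = 20. Cumulative: 20
Frame 2: SPARE (1+9=10). 10 + next roll (10) = 20. Cumulative: 40
Frame 3: STRIKE. 10 + next two rolls (8+1) = 19. Cumulative: 59
Frame 4: OPEN (8+1=9). Cumulative: 68
Frame 5: OPEN (5+4=9). Cumulative: 77
Frame 6: STRIKE. 10 + next two rolls (10+3) = 23. Cumulative: 100
Frame 7: STRIKE. 10 + next two rolls (3+1) = 14. Cumulative: 114
Frame 8: OPEN (3+1=4). Cumulative: 118
Frame 9: OPEN (0+8=8). Cumulative: 126
Frame 10: OPEN. Sum of all frame-10 rolls (8+1) = 9. Cumulative: 135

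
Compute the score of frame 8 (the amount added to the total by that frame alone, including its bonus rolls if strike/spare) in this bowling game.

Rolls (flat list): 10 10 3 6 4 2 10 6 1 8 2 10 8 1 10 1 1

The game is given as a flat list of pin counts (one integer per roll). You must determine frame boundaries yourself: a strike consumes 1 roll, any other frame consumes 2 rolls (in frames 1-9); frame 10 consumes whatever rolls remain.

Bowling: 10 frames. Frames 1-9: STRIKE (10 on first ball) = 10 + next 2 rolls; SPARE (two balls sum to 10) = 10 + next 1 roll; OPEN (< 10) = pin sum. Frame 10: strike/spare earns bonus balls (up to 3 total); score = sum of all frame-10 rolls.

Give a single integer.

Frame 1: STRIKE. 10 + next two rolls (10+3) = 23. Cumulative: 23
Frame 2: STRIKE. 10 + next two rolls (3+6) = 19. Cumulative: 42
Frame 3: OPEN (3+6=9). Cumulative: 51
Frame 4: OPEN (4+2=6). Cumulative: 57
Frame 5: STRIKE. 10 + next two rolls (6+1) = 17. Cumulative: 74
Frame 6: OPEN (6+1=7). Cumulative: 81
Frame 7: SPARE (8+2=10). 10 + next roll (10) = 20. Cumulative: 101
Frame 8: STRIKE. 10 + next two rolls (8+1) = 19. Cumulative: 120
Frame 9: OPEN (8+1=9). Cumulative: 129
Frame 10: STRIKE. Sum of all frame-10 rolls (10+1+1) = 12. Cumulative: 141

Answer: 19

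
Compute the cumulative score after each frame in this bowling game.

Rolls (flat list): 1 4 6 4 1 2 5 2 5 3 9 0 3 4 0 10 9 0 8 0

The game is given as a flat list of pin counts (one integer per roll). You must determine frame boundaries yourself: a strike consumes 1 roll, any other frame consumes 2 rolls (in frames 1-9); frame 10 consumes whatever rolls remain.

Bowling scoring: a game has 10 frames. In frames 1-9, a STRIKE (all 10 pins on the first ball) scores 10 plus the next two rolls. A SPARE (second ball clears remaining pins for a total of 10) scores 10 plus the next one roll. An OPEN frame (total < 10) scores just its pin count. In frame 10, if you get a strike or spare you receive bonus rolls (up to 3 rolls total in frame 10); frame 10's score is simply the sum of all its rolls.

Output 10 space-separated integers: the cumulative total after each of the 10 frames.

Frame 1: OPEN (1+4=5). Cumulative: 5
Frame 2: SPARE (6+4=10). 10 + next roll (1) = 11. Cumulative: 16
Frame 3: OPEN (1+2=3). Cumulative: 19
Frame 4: OPEN (5+2=7). Cumulative: 26
Frame 5: OPEN (5+3=8). Cumulative: 34
Frame 6: OPEN (9+0=9). Cumulative: 43
Frame 7: OPEN (3+4=7). Cumulative: 50
Frame 8: SPARE (0+10=10). 10 + next roll (9) = 19. Cumulative: 69
Frame 9: OPEN (9+0=9). Cumulative: 78
Frame 10: OPEN. Sum of all frame-10 rolls (8+0) = 8. Cumulative: 86

Answer: 5 16 19 26 34 43 50 69 78 86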